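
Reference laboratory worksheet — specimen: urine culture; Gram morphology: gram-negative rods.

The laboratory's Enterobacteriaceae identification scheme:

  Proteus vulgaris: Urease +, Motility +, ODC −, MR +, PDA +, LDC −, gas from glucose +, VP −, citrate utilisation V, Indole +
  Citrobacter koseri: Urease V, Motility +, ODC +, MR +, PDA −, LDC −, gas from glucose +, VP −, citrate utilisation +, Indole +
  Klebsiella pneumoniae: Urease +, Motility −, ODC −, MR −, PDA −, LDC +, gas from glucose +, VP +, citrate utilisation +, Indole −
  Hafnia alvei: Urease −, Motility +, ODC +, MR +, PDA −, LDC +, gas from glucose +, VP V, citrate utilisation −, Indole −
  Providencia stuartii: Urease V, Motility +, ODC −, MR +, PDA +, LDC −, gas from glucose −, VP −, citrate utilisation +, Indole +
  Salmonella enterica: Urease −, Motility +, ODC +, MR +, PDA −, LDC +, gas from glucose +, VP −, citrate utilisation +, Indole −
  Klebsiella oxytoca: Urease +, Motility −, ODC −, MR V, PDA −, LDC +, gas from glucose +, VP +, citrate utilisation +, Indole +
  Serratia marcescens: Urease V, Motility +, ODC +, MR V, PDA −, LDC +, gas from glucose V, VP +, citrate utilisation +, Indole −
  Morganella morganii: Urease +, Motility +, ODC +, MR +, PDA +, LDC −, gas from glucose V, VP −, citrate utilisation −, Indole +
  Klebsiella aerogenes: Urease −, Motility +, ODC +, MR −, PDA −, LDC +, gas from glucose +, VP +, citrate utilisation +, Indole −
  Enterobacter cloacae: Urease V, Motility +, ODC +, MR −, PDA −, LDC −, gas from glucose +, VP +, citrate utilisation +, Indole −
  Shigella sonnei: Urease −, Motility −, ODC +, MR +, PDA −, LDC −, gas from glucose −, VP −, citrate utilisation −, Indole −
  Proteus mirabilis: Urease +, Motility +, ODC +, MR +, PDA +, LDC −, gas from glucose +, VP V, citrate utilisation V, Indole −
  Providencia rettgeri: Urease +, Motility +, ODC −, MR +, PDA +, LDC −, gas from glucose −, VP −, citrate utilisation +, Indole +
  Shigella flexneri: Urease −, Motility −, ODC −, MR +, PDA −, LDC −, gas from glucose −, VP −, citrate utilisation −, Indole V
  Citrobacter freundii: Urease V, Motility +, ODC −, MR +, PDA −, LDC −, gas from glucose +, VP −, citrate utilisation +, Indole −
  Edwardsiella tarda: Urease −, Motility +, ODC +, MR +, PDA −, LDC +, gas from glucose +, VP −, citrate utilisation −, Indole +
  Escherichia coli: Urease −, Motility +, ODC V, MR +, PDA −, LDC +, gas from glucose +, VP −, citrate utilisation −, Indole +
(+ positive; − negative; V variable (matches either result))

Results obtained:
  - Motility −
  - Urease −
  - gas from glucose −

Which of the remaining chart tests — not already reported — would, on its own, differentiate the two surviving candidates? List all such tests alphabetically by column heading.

Urease −: excludes 6 organisms — 12 left.
gas from glucose −: excludes 8 organisms — 4 left.
Motility −: excludes Providencia stuartii, Serratia marcescens — 2 left.
Two candidates remain: Shigella flexneri and Shigella sonnei.
  ODC: Shigella flexneri −, Shigella sonnei + — discriminates.
  MR: + vs + — same for both, does not separate.
  PDA: − vs − — same for both, does not separate.
  LDC: − vs − — same for both, does not separate.
  VP: − vs − — same for both, does not separate.
  citrate utilisation: − vs − — same for both, does not separate.
  Indole: V vs − — variable for at least one, does not separate.

ODC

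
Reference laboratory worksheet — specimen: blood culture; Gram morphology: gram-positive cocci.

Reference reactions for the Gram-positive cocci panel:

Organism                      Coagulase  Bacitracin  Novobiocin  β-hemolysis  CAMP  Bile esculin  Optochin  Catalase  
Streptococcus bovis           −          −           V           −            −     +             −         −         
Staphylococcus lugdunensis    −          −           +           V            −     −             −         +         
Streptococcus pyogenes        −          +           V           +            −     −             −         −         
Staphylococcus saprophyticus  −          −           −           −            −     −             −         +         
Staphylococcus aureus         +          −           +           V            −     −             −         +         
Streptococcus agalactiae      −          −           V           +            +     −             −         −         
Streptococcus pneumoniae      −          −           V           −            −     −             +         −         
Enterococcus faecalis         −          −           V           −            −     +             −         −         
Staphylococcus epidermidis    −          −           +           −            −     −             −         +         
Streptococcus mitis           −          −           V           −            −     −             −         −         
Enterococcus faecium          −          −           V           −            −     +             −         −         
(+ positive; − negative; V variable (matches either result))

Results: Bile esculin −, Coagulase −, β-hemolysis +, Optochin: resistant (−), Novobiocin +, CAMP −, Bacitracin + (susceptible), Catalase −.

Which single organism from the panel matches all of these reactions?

Streptococcus pyogenes

Optochin −: excludes Streptococcus pneumoniae — 10 left.
Novobiocin +: excludes Staphylococcus saprophyticus — 9 left.
β-hemolysis +: excludes 5 organisms — 4 left.
CAMP −: excludes Streptococcus agalactiae — 3 left.
Bacitracin +: excludes Staphylococcus lugdunensis, Staphylococcus aureus — 1 left.
Bile esculin −: the one remaining candidate is consistent.
Coagulase −: the one remaining candidate is consistent.
Catalase −: the one remaining candidate is consistent.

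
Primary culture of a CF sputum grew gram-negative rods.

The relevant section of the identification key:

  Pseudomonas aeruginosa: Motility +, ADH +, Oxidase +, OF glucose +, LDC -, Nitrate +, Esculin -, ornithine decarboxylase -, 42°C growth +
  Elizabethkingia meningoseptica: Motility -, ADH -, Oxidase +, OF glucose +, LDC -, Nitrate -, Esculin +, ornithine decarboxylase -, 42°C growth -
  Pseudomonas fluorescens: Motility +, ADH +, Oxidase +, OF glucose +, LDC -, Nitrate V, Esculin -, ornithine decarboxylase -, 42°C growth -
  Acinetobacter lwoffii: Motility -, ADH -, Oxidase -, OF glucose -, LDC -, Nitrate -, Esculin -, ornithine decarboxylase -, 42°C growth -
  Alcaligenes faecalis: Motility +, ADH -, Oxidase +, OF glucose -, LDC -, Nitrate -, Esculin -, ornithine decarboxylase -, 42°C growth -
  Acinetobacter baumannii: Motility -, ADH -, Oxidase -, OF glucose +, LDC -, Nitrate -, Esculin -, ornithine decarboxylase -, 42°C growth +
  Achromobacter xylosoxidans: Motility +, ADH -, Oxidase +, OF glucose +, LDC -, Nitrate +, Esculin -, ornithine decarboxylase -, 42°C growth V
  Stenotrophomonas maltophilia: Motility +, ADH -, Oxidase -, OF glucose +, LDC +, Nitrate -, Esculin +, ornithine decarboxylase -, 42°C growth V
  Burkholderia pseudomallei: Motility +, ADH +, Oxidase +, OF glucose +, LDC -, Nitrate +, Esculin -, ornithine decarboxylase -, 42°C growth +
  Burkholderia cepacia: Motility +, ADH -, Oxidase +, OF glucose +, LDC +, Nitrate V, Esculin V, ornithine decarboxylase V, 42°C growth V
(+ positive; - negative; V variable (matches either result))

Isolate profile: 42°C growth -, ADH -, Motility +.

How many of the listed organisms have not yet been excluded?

4

Motility +: excludes Elizabethkingia meningoseptica, Acinetobacter lwoffii, Acinetobacter baumannii — 7 left.
ADH -: excludes Pseudomonas aeruginosa, Pseudomonas fluorescens, Burkholderia pseudomallei — 4 left.
42°C growth -: all 4 remaining candidates are consistent.
Still consistent: Achromobacter xylosoxidans, Alcaligenes faecalis, Burkholderia cepacia, Stenotrophomonas maltophilia.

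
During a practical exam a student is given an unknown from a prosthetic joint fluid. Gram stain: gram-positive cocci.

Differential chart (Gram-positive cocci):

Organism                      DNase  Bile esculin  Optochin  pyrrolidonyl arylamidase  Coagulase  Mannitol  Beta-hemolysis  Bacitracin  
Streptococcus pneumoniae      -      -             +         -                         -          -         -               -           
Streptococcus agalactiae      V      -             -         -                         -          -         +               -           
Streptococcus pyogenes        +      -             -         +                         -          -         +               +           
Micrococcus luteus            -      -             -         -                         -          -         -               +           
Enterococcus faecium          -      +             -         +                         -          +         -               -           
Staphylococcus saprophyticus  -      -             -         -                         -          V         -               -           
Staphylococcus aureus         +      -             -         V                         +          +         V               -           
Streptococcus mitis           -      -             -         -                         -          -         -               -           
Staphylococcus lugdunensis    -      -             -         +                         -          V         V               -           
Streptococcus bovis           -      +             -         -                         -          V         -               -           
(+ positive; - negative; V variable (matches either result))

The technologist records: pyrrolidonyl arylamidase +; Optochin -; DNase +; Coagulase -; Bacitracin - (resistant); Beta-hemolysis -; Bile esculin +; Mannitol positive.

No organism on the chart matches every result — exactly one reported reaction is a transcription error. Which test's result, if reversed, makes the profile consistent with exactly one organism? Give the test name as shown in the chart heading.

DNase

As reported, no row in the chart matches all 8 reactions.
Reversing pyrrolidonyl arylamidase → still no organism matches.
Reversing Mannitol → still no organism matches.
Reversing Beta-hemolysis → still no organism matches.
Reversing Coagulase → still no organism matches.
Reversing Optochin → still no organism matches.
Reversing DNase (to -) → unique match: Enterococcus faecium.
Reversing Bacitracin → still no organism matches.
Reversing Bile esculin → still no organism matches.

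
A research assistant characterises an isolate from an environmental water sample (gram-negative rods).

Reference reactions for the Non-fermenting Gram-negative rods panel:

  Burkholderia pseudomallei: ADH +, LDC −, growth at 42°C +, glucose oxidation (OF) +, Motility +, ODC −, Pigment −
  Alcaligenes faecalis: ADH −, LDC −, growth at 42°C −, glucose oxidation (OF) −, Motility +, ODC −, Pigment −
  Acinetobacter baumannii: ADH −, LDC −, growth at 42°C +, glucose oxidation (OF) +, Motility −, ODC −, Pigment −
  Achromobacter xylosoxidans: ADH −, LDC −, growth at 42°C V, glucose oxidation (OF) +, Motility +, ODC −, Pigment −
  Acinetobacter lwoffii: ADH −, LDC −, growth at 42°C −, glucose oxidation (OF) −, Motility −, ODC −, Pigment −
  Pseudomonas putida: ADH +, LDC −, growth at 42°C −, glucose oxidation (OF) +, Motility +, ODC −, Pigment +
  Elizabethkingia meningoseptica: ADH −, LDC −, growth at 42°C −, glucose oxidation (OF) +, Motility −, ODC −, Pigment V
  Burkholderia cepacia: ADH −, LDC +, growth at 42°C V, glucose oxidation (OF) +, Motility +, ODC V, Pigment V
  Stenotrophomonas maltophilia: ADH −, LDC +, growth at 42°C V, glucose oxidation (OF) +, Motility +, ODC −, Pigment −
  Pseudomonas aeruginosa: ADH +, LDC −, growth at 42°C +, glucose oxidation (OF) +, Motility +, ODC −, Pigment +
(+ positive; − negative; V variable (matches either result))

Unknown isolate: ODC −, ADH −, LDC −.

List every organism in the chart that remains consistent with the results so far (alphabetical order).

Achromobacter xylosoxidans, Acinetobacter baumannii, Acinetobacter lwoffii, Alcaligenes faecalis, Elizabethkingia meningoseptica

ODC −: all 10 remaining candidates are consistent.
ADH −: excludes Burkholderia pseudomallei, Pseudomonas putida, Pseudomonas aeruginosa — 7 left.
LDC −: excludes Burkholderia cepacia, Stenotrophomonas maltophilia — 5 left.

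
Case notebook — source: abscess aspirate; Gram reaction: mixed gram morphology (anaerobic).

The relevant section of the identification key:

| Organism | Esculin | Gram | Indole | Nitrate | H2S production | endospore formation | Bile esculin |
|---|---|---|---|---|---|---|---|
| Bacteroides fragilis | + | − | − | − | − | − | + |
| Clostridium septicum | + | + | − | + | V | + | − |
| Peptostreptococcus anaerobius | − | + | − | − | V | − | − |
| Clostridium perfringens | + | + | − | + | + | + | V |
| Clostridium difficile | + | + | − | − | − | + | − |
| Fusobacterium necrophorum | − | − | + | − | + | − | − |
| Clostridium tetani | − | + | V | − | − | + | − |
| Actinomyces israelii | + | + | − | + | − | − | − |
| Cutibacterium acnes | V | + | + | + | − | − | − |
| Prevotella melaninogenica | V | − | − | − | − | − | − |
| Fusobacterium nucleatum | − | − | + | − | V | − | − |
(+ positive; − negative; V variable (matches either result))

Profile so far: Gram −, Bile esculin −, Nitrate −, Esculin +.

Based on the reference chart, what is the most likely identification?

Nitrate −: excludes Clostridium septicum, Clostridium perfringens, Actinomyces israelii, Cutibacterium acnes — 7 left.
Bile esculin −: excludes Bacteroides fragilis — 6 left.
Gram −: excludes Peptostreptococcus anaerobius, Clostridium difficile, Clostridium tetani — 3 left.
Esculin +: excludes Fusobacterium necrophorum, Fusobacterium nucleatum — 1 left.

Prevotella melaninogenica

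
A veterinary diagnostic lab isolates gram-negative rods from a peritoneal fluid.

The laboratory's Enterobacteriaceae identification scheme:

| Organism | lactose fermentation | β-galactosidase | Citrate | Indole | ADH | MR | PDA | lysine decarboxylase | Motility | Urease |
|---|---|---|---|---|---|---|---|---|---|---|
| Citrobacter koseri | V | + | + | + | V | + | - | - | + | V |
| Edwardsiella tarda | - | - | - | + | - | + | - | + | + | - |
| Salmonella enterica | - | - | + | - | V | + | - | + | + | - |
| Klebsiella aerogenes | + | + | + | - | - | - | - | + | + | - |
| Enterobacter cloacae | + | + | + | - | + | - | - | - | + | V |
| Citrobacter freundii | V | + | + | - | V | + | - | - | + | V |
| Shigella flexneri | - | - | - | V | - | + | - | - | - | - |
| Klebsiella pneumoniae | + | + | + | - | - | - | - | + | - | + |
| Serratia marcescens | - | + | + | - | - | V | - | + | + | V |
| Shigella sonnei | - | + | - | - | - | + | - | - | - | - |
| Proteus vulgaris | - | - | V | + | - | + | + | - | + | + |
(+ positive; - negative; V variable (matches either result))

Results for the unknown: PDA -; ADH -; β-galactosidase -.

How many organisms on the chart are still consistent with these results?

3

β-galactosidase -: excludes 7 organisms — 4 left.
PDA -: excludes Proteus vulgaris — 3 left.
ADH -: all 3 remaining candidates are consistent.
Still consistent: Edwardsiella tarda, Salmonella enterica, Shigella flexneri.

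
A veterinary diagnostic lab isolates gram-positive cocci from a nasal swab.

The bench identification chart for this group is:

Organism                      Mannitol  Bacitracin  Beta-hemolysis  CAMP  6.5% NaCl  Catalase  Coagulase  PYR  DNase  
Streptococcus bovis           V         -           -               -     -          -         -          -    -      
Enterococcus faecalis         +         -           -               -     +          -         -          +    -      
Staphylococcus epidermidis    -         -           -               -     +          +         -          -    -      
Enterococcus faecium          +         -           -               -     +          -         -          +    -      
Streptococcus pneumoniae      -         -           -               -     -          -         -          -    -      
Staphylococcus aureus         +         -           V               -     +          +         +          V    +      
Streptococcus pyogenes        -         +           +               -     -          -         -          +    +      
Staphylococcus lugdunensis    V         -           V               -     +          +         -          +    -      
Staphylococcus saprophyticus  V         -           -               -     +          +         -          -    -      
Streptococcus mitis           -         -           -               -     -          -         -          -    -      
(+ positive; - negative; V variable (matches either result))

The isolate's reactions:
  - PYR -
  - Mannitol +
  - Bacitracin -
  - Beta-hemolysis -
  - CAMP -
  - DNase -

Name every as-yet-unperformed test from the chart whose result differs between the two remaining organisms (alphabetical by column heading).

6.5% NaCl, Catalase

Mannitol +: excludes Staphylococcus epidermidis, Streptococcus pneumoniae, Streptococcus pyogenes, Streptococcus mitis — 6 left.
Beta-hemolysis -: all 6 remaining candidates are consistent.
Bacitracin -: all 6 remaining candidates are consistent.
DNase -: excludes Staphylococcus aureus — 5 left.
CAMP -: all 5 remaining candidates are consistent.
PYR -: excludes Enterococcus faecalis, Enterococcus faecium, Staphylococcus lugdunensis — 2 left.
Two candidates remain: Staphylococcus saprophyticus and Streptococcus bovis.
  6.5% NaCl: Staphylococcus saprophyticus +, Streptococcus bovis - — discriminates.
  Catalase: Staphylococcus saprophyticus +, Streptococcus bovis - — discriminates.
  Coagulase: - vs - — same for both, does not separate.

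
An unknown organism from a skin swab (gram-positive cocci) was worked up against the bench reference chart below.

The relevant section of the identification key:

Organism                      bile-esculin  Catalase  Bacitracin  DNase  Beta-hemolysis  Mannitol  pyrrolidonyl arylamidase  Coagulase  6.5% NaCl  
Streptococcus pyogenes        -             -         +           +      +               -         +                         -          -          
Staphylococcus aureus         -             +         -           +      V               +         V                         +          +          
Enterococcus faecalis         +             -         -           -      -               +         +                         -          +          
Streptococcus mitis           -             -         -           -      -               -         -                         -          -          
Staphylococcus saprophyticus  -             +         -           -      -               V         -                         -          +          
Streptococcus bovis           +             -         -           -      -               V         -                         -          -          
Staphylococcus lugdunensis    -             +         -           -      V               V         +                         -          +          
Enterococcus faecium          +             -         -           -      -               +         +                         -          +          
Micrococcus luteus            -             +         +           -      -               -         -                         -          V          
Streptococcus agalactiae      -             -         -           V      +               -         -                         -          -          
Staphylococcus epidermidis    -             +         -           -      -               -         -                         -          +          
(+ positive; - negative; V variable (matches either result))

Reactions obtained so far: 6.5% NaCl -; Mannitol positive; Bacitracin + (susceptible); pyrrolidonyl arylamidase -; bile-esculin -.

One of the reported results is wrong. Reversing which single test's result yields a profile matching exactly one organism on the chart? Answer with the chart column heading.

As reported, no row in the chart matches all 5 reactions.
Reversing 6.5% NaCl → still no organism matches.
Reversing pyrrolidonyl arylamidase → still no organism matches.
Reversing bile-esculin → still no organism matches.
Reversing Bacitracin → still no organism matches.
Reversing Mannitol (to -) → unique match: Micrococcus luteus.

Mannitol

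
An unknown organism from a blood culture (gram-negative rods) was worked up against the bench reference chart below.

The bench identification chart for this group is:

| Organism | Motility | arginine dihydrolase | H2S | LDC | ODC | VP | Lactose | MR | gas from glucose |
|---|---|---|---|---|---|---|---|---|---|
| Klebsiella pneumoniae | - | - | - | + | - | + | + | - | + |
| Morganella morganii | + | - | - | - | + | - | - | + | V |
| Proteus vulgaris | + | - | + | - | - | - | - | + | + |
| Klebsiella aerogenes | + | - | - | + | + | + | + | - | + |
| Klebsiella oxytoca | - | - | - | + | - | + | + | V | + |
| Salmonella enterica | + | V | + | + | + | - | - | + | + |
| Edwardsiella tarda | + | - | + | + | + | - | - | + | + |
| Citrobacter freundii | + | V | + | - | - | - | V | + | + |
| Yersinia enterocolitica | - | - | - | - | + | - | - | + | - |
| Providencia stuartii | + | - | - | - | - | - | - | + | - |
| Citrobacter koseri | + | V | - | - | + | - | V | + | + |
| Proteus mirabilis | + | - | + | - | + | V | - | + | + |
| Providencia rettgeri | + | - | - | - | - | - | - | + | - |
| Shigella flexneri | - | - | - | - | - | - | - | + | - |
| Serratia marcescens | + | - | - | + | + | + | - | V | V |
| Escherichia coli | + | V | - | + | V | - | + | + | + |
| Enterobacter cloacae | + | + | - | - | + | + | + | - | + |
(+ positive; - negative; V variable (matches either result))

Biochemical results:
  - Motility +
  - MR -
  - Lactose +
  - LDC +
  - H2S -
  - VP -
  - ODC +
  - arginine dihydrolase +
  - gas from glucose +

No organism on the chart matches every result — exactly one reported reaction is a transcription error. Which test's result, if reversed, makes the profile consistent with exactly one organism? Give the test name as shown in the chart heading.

MR

As reported, no row in the chart matches all 9 reactions.
Reversing MR (to +) → unique match: Escherichia coli.
Reversing gas from glucose → still no organism matches.
Reversing ODC → still no organism matches.
Reversing Lactose → still no organism matches.
Reversing VP → still no organism matches.
Reversing Motility → still no organism matches.
Reversing H2S → still no organism matches.
Reversing LDC → still no organism matches.
Reversing arginine dihydrolase → still no organism matches.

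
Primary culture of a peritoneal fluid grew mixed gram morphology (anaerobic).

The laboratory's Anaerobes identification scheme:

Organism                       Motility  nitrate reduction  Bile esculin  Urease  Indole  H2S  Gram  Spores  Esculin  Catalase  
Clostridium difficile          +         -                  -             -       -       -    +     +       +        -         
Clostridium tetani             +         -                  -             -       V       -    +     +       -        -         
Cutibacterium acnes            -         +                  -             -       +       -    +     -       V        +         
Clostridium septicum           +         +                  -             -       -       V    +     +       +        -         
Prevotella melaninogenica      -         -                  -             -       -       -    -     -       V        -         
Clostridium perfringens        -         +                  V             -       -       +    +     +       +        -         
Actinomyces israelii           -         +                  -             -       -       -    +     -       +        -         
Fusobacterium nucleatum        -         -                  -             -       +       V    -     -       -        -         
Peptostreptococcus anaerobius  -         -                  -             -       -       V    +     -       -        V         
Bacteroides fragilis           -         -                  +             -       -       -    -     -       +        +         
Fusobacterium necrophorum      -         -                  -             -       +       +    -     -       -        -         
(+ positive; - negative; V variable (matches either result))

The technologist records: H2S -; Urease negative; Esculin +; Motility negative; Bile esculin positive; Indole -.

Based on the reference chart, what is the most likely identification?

Bacteroides fragilis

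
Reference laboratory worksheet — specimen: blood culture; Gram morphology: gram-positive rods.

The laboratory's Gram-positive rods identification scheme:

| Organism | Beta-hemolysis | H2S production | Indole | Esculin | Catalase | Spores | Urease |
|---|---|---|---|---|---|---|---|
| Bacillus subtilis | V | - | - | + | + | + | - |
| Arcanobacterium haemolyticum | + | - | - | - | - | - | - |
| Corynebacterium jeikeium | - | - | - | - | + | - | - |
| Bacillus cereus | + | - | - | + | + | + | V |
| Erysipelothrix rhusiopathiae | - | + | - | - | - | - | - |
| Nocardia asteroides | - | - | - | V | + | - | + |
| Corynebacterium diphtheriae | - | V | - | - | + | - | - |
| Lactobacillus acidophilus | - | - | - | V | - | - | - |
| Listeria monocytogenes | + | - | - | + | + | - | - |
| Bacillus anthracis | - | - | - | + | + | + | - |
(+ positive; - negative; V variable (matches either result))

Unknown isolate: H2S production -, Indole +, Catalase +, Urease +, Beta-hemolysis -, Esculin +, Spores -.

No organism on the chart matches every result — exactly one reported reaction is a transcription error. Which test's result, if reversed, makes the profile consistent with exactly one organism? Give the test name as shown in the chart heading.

As reported, no row in the chart matches all 7 reactions.
Reversing Indole (to -) → unique match: Nocardia asteroides.
Reversing Beta-hemolysis → still no organism matches.
Reversing Esculin → still no organism matches.
Reversing Spores → still no organism matches.
Reversing H2S production → still no organism matches.
Reversing Catalase → still no organism matches.
Reversing Urease → still no organism matches.

Indole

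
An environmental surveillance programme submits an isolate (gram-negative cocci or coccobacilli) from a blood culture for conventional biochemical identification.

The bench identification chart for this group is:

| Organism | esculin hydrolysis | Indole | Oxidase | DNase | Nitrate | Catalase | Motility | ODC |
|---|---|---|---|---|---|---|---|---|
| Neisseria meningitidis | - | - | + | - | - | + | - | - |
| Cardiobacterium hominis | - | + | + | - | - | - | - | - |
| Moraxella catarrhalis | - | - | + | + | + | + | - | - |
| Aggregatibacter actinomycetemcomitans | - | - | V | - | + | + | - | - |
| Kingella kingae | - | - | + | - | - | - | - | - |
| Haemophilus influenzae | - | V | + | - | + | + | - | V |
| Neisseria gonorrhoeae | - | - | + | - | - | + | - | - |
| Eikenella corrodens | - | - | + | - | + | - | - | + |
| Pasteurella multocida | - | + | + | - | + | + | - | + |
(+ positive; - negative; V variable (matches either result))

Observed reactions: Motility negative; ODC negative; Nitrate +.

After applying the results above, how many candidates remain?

3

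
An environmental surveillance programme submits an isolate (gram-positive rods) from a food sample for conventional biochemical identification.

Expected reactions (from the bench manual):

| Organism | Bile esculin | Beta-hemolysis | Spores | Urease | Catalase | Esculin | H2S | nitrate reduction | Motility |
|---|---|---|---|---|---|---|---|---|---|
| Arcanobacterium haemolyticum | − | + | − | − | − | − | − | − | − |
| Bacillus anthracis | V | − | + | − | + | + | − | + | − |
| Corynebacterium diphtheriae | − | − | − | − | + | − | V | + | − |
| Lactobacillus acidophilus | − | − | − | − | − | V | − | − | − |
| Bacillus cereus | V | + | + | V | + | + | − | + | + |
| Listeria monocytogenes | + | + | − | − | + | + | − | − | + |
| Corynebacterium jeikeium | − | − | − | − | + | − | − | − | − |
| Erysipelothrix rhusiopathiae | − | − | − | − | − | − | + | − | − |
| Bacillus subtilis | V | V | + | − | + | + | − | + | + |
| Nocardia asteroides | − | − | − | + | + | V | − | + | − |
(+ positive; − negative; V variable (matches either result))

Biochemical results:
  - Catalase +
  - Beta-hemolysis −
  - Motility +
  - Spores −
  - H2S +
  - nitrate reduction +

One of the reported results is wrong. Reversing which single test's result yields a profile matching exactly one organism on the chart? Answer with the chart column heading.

As reported, no row in the chart matches all 6 reactions.
Reversing Beta-hemolysis → still no organism matches.
Reversing Catalase → still no organism matches.
Reversing nitrate reduction → still no organism matches.
Reversing Motility (to −) → unique match: Corynebacterium diphtheriae.
Reversing Spores → still no organism matches.
Reversing H2S → still no organism matches.

Motility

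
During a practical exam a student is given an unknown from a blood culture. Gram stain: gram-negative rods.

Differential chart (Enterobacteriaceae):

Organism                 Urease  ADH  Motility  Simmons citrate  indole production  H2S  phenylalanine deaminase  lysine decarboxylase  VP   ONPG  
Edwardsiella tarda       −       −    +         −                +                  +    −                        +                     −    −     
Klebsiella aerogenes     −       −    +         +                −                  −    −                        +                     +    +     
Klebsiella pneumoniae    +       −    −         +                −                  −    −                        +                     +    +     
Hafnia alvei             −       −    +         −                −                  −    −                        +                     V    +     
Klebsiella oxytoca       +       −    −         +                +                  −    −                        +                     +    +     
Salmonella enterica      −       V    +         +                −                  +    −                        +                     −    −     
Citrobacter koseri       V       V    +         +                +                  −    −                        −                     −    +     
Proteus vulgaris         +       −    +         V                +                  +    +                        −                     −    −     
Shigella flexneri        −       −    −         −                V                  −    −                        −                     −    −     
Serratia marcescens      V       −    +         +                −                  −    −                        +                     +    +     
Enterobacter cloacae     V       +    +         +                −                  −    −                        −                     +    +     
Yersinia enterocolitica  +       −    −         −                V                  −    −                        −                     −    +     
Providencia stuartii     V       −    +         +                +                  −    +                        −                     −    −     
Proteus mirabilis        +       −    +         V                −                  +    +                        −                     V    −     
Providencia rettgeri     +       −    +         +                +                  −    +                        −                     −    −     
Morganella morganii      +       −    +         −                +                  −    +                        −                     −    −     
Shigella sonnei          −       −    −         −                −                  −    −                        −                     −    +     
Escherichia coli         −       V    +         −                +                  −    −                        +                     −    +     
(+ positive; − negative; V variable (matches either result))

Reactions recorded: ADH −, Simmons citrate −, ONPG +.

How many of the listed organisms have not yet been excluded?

4

ONPG +: excludes 8 organisms — 10 left.
Simmons citrate −: excludes 6 organisms — 4 left.
ADH −: all 4 remaining candidates are consistent.
Still consistent: Escherichia coli, Hafnia alvei, Shigella sonnei, Yersinia enterocolitica.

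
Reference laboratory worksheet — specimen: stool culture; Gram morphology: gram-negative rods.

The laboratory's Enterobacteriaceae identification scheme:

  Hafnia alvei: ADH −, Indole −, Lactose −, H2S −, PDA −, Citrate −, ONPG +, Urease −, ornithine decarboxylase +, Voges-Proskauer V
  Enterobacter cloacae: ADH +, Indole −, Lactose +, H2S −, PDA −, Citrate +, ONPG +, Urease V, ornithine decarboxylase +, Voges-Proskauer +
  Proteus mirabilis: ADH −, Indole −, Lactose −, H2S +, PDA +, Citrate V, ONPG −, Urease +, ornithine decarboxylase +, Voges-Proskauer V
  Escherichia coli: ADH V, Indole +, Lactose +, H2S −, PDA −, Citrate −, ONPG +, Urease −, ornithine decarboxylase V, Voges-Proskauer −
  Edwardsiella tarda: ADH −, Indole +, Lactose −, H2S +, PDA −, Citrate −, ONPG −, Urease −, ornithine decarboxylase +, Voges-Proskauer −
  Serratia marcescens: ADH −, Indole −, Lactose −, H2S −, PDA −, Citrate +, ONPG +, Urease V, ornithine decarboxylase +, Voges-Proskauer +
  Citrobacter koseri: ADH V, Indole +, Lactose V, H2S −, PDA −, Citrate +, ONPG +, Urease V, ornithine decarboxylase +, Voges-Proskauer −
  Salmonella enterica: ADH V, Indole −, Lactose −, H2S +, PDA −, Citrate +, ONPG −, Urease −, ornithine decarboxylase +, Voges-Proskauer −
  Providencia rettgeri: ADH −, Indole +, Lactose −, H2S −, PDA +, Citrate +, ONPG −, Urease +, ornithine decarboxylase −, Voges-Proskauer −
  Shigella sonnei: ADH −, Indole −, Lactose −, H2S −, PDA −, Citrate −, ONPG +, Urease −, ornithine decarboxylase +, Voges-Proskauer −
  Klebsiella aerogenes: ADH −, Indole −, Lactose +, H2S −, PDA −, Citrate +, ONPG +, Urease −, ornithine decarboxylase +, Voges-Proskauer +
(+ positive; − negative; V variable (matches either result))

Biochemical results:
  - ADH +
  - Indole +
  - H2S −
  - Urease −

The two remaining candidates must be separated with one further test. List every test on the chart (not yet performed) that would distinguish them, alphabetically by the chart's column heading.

ADH +: excludes 7 organisms — 4 left.
H2S −: excludes Salmonella enterica — 3 left.
Urease −: all 3 remaining candidates are consistent.
Indole +: excludes Enterobacter cloacae — 2 left.
Two candidates remain: Citrobacter koseri and Escherichia coli.
  Lactose: V vs + — variable for at least one, does not separate.
  PDA: − vs − — same for both, does not separate.
  Citrate: Citrobacter koseri +, Escherichia coli − — discriminates.
  ONPG: + vs + — same for both, does not separate.
  ornithine decarboxylase: + vs V — variable for at least one, does not separate.
  Voges-Proskauer: − vs − — same for both, does not separate.

Citrate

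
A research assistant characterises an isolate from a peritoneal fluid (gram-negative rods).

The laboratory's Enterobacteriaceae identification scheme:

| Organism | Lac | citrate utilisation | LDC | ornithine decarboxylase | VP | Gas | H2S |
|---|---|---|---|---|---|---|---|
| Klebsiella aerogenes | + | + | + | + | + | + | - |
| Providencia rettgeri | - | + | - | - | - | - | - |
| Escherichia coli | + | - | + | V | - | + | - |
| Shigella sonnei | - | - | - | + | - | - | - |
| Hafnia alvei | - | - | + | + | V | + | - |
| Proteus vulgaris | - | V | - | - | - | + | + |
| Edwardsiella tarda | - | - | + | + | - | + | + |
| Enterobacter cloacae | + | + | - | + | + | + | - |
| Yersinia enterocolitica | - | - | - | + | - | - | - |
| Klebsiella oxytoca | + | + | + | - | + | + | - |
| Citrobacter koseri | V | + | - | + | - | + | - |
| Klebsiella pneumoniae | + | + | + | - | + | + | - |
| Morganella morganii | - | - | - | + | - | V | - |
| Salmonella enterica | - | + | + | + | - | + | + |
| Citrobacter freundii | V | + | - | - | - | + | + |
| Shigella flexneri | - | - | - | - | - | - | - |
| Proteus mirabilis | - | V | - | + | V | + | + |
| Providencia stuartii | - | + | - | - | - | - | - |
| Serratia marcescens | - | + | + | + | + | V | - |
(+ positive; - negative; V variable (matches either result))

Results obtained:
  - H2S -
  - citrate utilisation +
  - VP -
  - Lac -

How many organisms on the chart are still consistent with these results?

citrate utilisation +: excludes 7 organisms — 12 left.
H2S -: excludes Proteus vulgaris, Salmonella enterica, Citrobacter freundii, Proteus mirabilis — 8 left.
Lac -: excludes Klebsiella aerogenes, Enterobacter cloacae, Klebsiella oxytoca, Klebsiella pneumoniae — 4 left.
VP -: excludes Serratia marcescens — 3 left.
Still consistent: Citrobacter koseri, Providencia rettgeri, Providencia stuartii.

3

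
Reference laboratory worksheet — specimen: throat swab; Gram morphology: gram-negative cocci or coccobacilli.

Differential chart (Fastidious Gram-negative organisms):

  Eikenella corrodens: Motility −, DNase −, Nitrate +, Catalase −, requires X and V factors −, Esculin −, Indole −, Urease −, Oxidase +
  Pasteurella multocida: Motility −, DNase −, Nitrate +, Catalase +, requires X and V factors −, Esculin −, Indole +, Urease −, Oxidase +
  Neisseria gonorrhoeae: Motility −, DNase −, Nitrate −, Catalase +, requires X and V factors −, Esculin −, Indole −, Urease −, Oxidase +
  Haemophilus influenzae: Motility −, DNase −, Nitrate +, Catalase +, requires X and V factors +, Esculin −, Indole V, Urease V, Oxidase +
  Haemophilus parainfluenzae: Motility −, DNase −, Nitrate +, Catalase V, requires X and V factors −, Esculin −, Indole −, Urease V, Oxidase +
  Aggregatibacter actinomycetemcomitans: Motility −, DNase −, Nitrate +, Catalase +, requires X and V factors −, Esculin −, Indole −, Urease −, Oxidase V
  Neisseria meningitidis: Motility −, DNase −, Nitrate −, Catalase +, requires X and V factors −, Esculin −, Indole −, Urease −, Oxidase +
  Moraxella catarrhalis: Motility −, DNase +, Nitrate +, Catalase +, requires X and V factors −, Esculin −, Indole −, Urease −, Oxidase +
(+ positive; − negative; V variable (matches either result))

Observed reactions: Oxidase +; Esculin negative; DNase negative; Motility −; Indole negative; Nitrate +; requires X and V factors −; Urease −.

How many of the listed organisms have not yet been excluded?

3

Esculin −: all 8 remaining candidates are consistent.
requires X and V factors −: excludes Haemophilus influenzae — 7 left.
Urease −: all 7 remaining candidates are consistent.
Nitrate +: excludes Neisseria gonorrhoeae, Neisseria meningitidis — 5 left.
Motility −: all 5 remaining candidates are consistent.
Indole −: excludes Pasteurella multocida — 4 left.
Oxidase +: all 4 remaining candidates are consistent.
DNase −: excludes Moraxella catarrhalis — 3 left.
Still consistent: Aggregatibacter actinomycetemcomitans, Eikenella corrodens, Haemophilus parainfluenzae.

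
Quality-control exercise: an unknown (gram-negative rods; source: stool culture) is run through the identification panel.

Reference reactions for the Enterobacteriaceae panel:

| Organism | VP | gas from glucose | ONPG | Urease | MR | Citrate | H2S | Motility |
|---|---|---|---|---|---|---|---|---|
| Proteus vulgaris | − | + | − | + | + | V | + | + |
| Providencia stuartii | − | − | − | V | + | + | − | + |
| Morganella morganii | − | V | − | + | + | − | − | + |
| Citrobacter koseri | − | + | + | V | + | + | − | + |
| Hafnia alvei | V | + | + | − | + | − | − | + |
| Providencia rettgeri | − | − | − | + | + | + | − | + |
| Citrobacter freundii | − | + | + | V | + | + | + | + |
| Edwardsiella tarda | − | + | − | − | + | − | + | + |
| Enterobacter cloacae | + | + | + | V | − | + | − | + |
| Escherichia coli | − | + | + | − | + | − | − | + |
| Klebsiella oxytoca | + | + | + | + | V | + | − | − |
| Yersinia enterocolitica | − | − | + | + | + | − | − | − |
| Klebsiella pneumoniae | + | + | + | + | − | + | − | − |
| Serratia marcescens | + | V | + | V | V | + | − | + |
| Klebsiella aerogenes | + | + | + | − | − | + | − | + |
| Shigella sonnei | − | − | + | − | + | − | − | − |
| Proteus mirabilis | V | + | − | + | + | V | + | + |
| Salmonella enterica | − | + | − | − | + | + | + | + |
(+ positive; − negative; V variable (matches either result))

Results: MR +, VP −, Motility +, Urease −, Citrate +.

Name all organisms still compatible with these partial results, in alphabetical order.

Citrobacter freundii, Citrobacter koseri, Providencia stuartii, Salmonella enterica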